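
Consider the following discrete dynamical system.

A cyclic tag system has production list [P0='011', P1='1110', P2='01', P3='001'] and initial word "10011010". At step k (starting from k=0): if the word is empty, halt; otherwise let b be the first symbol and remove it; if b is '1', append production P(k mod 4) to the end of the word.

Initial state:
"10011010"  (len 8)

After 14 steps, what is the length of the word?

k=0  "10011010"  (len 8)
k=1  "0011010011"  (len 10)
k=2  "011010011"  (len 9)
k=3  "11010011"  (len 8)
k=4  "1010011001"  (len 10)
k=5  "010011001011"  (len 12)
k=6  "10011001011"  (len 11)
k=7  "001100101101"  (len 12)
k=8  "01100101101"  (len 11)
k=9  "1100101101"  (len 10)
k=10  "1001011011110"  (len 13)
k=11  "00101101111001"  (len 14)
k=12  "0101101111001"  (len 13)
k=13  "101101111001"  (len 12)
k=14  "011011110011110"  (len 15)

15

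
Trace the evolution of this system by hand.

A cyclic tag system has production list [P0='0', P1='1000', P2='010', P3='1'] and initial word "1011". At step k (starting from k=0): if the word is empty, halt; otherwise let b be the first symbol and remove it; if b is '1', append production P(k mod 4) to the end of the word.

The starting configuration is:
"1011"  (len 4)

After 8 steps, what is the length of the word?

gen 0: "1011"  (len 4)
gen 1: "0110"  (len 4)
gen 2: "110"  (len 3)
gen 3: "10010"  (len 5)
gen 4: "00101"  (len 5)
gen 5: "0101"  (len 4)
gen 6: "101"  (len 3)
gen 7: "01010"  (len 5)
gen 8: "1010"  (len 4)

4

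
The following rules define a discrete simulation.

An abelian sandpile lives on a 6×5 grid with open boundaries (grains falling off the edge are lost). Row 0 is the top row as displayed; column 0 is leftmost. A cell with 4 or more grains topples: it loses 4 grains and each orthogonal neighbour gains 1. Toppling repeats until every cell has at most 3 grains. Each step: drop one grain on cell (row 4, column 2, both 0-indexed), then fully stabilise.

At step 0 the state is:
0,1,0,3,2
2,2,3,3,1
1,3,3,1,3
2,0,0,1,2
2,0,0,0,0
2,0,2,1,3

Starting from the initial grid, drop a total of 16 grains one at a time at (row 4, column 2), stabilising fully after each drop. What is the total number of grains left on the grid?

[0] 0,1,0,3,2
2,2,3,3,1
1,3,3,1,3
2,0,0,1,2
2,0,0,0,0
2,0,2,1,3
[1] 0,1,0,3,2
2,2,3,3,1
1,3,3,1,3
2,0,0,1,2
2,0,1,0,0
2,0,2,1,3
[2] 0,1,0,3,2
2,2,3,3,1
1,3,3,1,3
2,0,0,1,2
2,0,2,0,0
2,0,2,1,3
[3] 0,1,0,3,2
2,2,3,3,1
1,3,3,1,3
2,0,0,1,2
2,0,3,0,0
2,0,2,1,3
[4] 0,1,0,3,2
2,2,3,3,1
1,3,3,1,3
2,0,1,1,2
2,1,0,1,0
2,0,3,1,3
[5] 0,1,0,3,2
2,2,3,3,1
1,3,3,1,3
2,0,1,1,2
2,1,1,1,0
2,0,3,1,3
[6] 0,1,0,3,2
2,2,3,3,1
1,3,3,1,3
2,0,1,1,2
2,1,2,1,0
2,0,3,1,3
[7] 0,1,0,3,2
2,2,3,3,1
1,3,3,1,3
2,0,1,1,2
2,1,3,1,0
2,0,3,1,3
[8] 0,1,0,3,2
2,2,3,3,1
1,3,3,1,3
2,0,2,1,2
2,2,1,2,0
2,1,0,2,3
[9] 0,1,0,3,2
2,2,3,3,1
1,3,3,1,3
2,0,2,1,2
2,2,2,2,0
2,1,0,2,3
[10] 0,1,0,3,2
2,2,3,3,1
1,3,3,1,3
2,0,2,1,2
2,2,3,2,0
2,1,0,2,3
[11] 0,1,0,3,2
2,2,3,3,1
1,3,3,1,3
2,0,3,1,2
2,3,0,3,0
2,1,1,2,3
[12] 0,1,0,3,2
2,2,3,3,1
1,3,3,1,3
2,0,3,1,2
2,3,1,3,0
2,1,1,2,3
[13] 0,1,0,3,2
2,2,3,3,1
1,3,3,1,3
2,0,3,1,2
2,3,2,3,0
2,1,1,2,3
[14] 0,1,0,3,2
2,2,3,3,1
1,3,3,1,3
2,0,3,1,2
2,3,3,3,0
2,1,1,2,3
[15] 0,2,2,0,3
3,0,2,1,2
2,1,2,3,3
2,3,1,3,2
3,0,3,0,1
2,2,2,3,3
[16] 0,2,2,0,3
3,0,2,1,2
2,1,2,3,3
2,3,2,3,2
3,1,0,1,1
2,2,3,3,3

57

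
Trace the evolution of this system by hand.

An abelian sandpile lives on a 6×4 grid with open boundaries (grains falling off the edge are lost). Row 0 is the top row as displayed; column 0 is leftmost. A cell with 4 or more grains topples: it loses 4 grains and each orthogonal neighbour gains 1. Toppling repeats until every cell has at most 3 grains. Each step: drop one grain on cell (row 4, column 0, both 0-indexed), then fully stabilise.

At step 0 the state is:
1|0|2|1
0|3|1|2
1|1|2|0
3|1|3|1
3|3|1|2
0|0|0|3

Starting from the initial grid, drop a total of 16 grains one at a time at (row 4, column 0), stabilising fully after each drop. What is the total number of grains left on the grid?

t=0: 1|0|2|1
0|3|1|2
1|1|2|0
3|1|3|1
3|3|1|2
0|0|0|3
t=1: 1|0|2|1
0|3|1|2
2|1|2|0
0|3|3|1
2|0|2|2
1|1|0|3
t=2: 1|0|2|1
0|3|1|2
2|1|2|0
0|3|3|1
3|0|2|2
1|1|0|3
t=3: 1|0|2|1
0|3|1|2
2|1|2|0
1|3|3|1
0|1|2|2
2|1|0|3
t=4: 1|0|2|1
0|3|1|2
2|1|2|0
1|3|3|1
1|1|2|2
2|1|0|3
t=5: 1|0|2|1
0|3|1|2
2|1|2|0
1|3|3|1
2|1|2|2
2|1|0|3
t=6: 1|0|2|1
0|3|1|2
2|1|2|0
1|3|3|1
3|1|2|2
2|1|0|3
t=7: 1|0|2|1
0|3|1|2
2|1|2|0
2|3|3|1
0|2|2|2
3|1|0|3
t=8: 1|0|2|1
0|3|1|2
2|1|2|0
2|3|3|1
1|2|2|2
3|1|0|3
t=9: 1|0|2|1
0|3|1|2
2|1|2|0
2|3|3|1
2|2|2|2
3|1|0|3
t=10: 1|0|2|1
0|3|1|2
2|1|2|0
2|3|3|1
3|2|2|2
3|1|0|3
t=11: 1|0|2|1
0|3|1|2
2|1|2|0
3|3|3|1
1|3|2|2
0|2|0|3
t=12: 1|0|2|1
0|3|1|2
2|1|2|0
3|3|3|1
2|3|2|2
0|2|0|3
t=13: 1|0|2|1
0|3|1|2
2|1|2|0
3|3|3|1
3|3|2|2
0|2|0|3
t=14: 1|0|2|1
0|3|1|2
3|2|3|0
1|2|1|2
2|2|0|3
1|3|1|3
t=15: 1|0|2|1
0|3|1|2
3|2|3|0
1|2|1|2
3|2|0|3
1|3|1|3
t=16: 1|0|2|1
0|3|1|2
3|2|3|0
2|2|1|2
0|3|0|3
2|3|1|3

40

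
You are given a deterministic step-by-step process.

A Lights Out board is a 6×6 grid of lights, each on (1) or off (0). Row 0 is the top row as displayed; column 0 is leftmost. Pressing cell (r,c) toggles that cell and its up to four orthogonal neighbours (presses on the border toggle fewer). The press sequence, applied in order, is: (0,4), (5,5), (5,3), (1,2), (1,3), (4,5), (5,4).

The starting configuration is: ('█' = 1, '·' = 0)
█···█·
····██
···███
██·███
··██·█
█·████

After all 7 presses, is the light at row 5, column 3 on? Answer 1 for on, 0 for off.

1

step 0: █···█·
····██
···███
██·███
··██·█
█·████
step 1: █··█·█
·····█
···███
██·███
··██·█
█·████
step 2: █··█·█
·····█
···███
██·███
··██··
█·██··
step 3: █··█·█
·····█
···███
██·███
··█···
█···█·
step 4: █·██·█
·███·█
··████
██·███
··█···
█···█·
step 5: █·█··█
·█··██
··█·██
██·███
··█···
█···█·
step 6: █·█··█
·█··██
··█·██
██·██·
··█·██
█···██
step 7: █·█··█
·█··██
··█·██
██·██·
··█··█
█··█··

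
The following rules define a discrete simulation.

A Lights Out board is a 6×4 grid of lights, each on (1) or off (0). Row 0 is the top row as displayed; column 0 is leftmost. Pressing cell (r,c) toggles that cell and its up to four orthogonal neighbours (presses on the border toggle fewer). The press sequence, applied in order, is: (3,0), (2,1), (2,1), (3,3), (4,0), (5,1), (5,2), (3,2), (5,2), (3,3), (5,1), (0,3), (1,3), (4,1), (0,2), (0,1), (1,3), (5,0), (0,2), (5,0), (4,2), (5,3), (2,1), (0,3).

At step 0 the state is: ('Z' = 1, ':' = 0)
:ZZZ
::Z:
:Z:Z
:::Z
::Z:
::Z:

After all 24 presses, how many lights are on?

10

t=0: :ZZZ
::Z:
:Z:Z
:::Z
::Z:
::Z:
t=1: :ZZZ
::Z:
ZZ:Z
ZZ:Z
Z:Z:
::Z:
t=2: :ZZZ
:ZZ:
::ZZ
Z::Z
Z:Z:
::Z:
t=3: :ZZZ
::Z:
ZZ:Z
ZZ:Z
Z:Z:
::Z:
t=4: :ZZZ
::Z:
ZZ::
ZZZ:
Z:ZZ
::Z:
t=5: :ZZZ
::Z:
ZZ::
:ZZ:
:ZZZ
Z:Z:
t=6: :ZZZ
::Z:
ZZ::
:ZZ:
::ZZ
:Z::
t=7: :ZZZ
::Z:
ZZ::
:ZZ:
:::Z
::ZZ
t=8: :ZZZ
::Z:
ZZZ:
:::Z
::ZZ
::ZZ
t=9: :ZZZ
::Z:
ZZZ:
:::Z
:::Z
:Z::
t=10: :ZZZ
::Z:
ZZZZ
::Z:
::::
:Z::
t=11: :ZZZ
::Z:
ZZZZ
::Z:
:Z::
Z:Z:
t=12: :Z::
::ZZ
ZZZZ
::Z:
:Z::
Z:Z:
t=13: :Z:Z
::::
ZZZ:
::Z:
:Z::
Z:Z:
t=14: :Z:Z
::::
ZZZ:
:ZZ:
Z:Z:
ZZZ:
t=15: ::Z:
::Z:
ZZZ:
:ZZ:
Z:Z:
ZZZ:
t=16: ZZ::
:ZZ:
ZZZ:
:ZZ:
Z:Z:
ZZZ:
t=17: ZZ:Z
:Z:Z
ZZZZ
:ZZ:
Z:Z:
ZZZ:
t=18: ZZ:Z
:Z:Z
ZZZZ
:ZZ:
::Z:
::Z:
t=19: Z:Z:
:ZZZ
ZZZZ
:ZZ:
::Z:
::Z:
t=20: Z:Z:
:ZZZ
ZZZZ
:ZZ:
Z:Z:
ZZZ:
t=21: Z:Z:
:ZZZ
ZZZZ
:Z::
ZZ:Z
ZZ::
t=22: Z:Z:
:ZZZ
ZZZZ
:Z::
ZZ::
ZZZZ
t=23: Z:Z:
::ZZ
:::Z
::::
ZZ::
ZZZZ
t=24: Z::Z
::Z:
:::Z
::::
ZZ::
ZZZZ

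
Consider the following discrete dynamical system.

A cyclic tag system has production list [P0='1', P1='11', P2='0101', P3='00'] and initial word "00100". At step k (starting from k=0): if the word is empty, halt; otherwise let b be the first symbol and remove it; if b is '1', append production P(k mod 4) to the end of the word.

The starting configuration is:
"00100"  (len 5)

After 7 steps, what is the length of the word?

6

gen 0: "00100"  (len 5)
gen 1: "0100"  (len 4)
gen 2: "100"  (len 3)
gen 3: "000101"  (len 6)
gen 4: "00101"  (len 5)
gen 5: "0101"  (len 4)
gen 6: "101"  (len 3)
gen 7: "010101"  (len 6)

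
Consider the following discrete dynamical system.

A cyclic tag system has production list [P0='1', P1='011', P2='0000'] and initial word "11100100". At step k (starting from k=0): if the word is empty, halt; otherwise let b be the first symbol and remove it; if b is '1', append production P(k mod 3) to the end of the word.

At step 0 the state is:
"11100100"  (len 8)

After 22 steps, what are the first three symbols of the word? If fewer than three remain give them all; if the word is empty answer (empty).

k=0  "11100100"  (len 8)
k=1  "11001001"  (len 8)
k=2  "1001001011"  (len 10)
k=3  "0010010110000"  (len 13)
k=4  "010010110000"  (len 12)
k=5  "10010110000"  (len 11)
k=6  "00101100000000"  (len 14)
k=7  "0101100000000"  (len 13)
k=8  "101100000000"  (len 12)
k=9  "011000000000000"  (len 15)
k=10  "11000000000000"  (len 14)
k=11  "1000000000000011"  (len 16)
k=12  "0000000000000110000"  (len 19)
k=13  "000000000000110000"  (len 18)
k=14  "00000000000110000"  (len 17)
k=15  "0000000000110000"  (len 16)
k=16  "000000000110000"  (len 15)
k=17  "00000000110000"  (len 14)
k=18  "0000000110000"  (len 13)
k=19  "000000110000"  (len 12)
k=20  "00000110000"  (len 11)
k=21  "0000110000"  (len 10)
k=22  "000110000"  (len 9)

000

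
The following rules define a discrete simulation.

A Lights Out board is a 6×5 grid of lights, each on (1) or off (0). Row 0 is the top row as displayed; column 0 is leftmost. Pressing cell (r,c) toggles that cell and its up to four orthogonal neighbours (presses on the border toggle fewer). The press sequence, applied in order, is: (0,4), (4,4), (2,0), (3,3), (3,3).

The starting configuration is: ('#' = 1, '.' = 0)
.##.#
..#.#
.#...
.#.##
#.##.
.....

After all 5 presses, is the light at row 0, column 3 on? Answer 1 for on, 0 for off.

1

0) .##.#
..#.#
.#...
.#.##
#.##.
.....
1) .###.
..#..
.#...
.#.##
#.##.
.....
2) .###.
..#..
.#...
.#.#.
#.#.#
....#
3) .###.
#.#..
#....
##.#.
#.#.#
....#
4) .###.
#.#..
#..#.
###.#
#.###
....#
5) .###.
#.#..
#....
##.#.
#.#.#
....#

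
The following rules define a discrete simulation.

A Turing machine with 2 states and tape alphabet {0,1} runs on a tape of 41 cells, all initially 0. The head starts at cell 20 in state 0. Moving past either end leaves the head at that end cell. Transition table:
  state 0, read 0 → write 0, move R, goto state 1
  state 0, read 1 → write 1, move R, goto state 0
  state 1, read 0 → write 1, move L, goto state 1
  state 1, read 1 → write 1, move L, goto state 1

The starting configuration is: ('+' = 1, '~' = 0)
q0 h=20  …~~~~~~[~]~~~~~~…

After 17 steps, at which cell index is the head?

gen 0: q0 h=20  …~~~~~~[~]~~~~~~…
gen 1: q1 h=21  …~~~~~~[~]~~~~~~…
gen 2: q1 h=20  …~~~~~~[~]+~~~~~…
gen 3: q1 h=19  …~~~~~~[~]++~~~~…
gen 4: q1 h=18  …~~~~~~[~]+++~~~…
gen 5: q1 h=17  …~~~~~~[~]++++~~…
gen 6: q1 h=16  …~~~~~~[~]+++++~…
gen 7: q1 h=15  …~~~~~~[~]++++++…
gen 8: q1 h=14  …~~~~~~[~]++++++…
gen 9: q1 h=13  …~~~~~~[~]++++++…
gen 10: q1 h=12  …~~~~~~[~]++++++…
gen 11: q1 h=11  …~~~~~~[~]++++++…
gen 12: q1 h=10  …~~~~~~[~]++++++…
gen 13: q1 h= 9  …~~~~~~[~]++++++…
gen 14: q1 h= 8  …~~~~~~[~]++++++…
gen 15: q1 h= 7  …~~~~~~[~]++++++…
gen 16: q1 h= 6  |~~~~~~[~]++++++…
gen 17: q1 h= 5  |~~~~~[~]++++++…

5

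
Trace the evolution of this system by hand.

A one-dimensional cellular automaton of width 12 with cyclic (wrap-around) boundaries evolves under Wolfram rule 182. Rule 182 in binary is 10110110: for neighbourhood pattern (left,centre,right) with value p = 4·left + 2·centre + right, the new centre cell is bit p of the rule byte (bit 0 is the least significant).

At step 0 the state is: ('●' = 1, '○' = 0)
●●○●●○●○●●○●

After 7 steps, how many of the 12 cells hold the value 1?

k=0  ●●○●●○●○●●○●
k=1  ●○●○○●●●○○●○
k=2  ●●●●●○●○●●●●
k=3  ●●●●○●●●○●●●
k=4  ●●●○●○●○●○●●
k=5  ●●○●●●●●●●○●
k=6  ●○●○●●●●●○●○
k=7  ●●●●○●●●○●●●

10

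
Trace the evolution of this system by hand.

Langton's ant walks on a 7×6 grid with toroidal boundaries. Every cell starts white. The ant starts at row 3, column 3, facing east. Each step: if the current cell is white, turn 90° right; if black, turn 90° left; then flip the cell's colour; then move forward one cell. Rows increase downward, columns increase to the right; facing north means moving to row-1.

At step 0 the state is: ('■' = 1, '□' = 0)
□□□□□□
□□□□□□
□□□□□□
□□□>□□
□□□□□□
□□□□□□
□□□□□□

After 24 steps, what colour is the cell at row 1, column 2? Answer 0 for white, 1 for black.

k=0  □□□□□□
□□□□□□
□□□□□□
□□□>□□
□□□□□□
□□□□□□
□□□□□□
k=1  □□□□□□
□□□□□□
□□□□□□
□□□■□□
□□□v□□
□□□□□□
□□□□□□
k=2  □□□□□□
□□□□□□
□□□□□□
□□□■□□
□□<■□□
□□□□□□
□□□□□□
k=3  □□□□□□
□□□□□□
□□□□□□
□□^■□□
□□■■□□
□□□□□□
□□□□□□
k=4  □□□□□□
□□□□□□
□□□□□□
□□■>□□
□□■■□□
□□□□□□
□□□□□□
k=5  □□□□□□
□□□□□□
□□□^□□
□□■□□□
□□■■□□
□□□□□□
□□□□□□
k=6  □□□□□□
□□□□□□
□□□■>□
□□■□□□
□□■■□□
□□□□□□
□□□□□□
k=7  □□□□□□
□□□□□□
□□□■■□
□□■□v□
□□■■□□
□□□□□□
□□□□□□
k=8  □□□□□□
□□□□□□
□□□■■□
□□■<■□
□□■■□□
□□□□□□
□□□□□□
k=9  □□□□□□
□□□□□□
□□□^■□
□□■■■□
□□■■□□
□□□□□□
□□□□□□
k=10  □□□□□□
□□□□□□
□□<□■□
□□■■■□
□□■■□□
□□□□□□
□□□□□□
k=11  □□□□□□
□□^□□□
□□■□■□
□□■■■□
□□■■□□
□□□□□□
□□□□□□
k=12  □□□□□□
□□■>□□
□□■□■□
□□■■■□
□□■■□□
□□□□□□
□□□□□□
k=13  □□□□□□
□□■■□□
□□■v■□
□□■■■□
□□■■□□
□□□□□□
□□□□□□
k=14  □□□□□□
□□■■□□
□□<■■□
□□■■■□
□□■■□□
□□□□□□
□□□□□□
k=15  □□□□□□
□□■■□□
□□□■■□
□□v■■□
□□■■□□
□□□□□□
□□□□□□
k=16  □□□□□□
□□■■□□
□□□■■□
□□□>■□
□□■■□□
□□□□□□
□□□□□□
k=17  □□□□□□
□□■■□□
□□□^■□
□□□□■□
□□■■□□
□□□□□□
□□□□□□
k=18  □□□□□□
□□■■□□
□□<□■□
□□□□■□
□□■■□□
□□□□□□
□□□□□□
k=19  □□□□□□
□□^■□□
□□■□■□
□□□□■□
□□■■□□
□□□□□□
□□□□□□
k=20  □□□□□□
□<□■□□
□□■□■□
□□□□■□
□□■■□□
□□□□□□
□□□□□□
k=21  □^□□□□
□■□■□□
□□■□■□
□□□□■□
□□■■□□
□□□□□□
□□□□□□
k=22  □■>□□□
□■□■□□
□□■□■□
□□□□■□
□□■■□□
□□□□□□
□□□□□□
k=23  □■■□□□
□■v■□□
□□■□■□
□□□□■□
□□■■□□
□□□□□□
□□□□□□
k=24  □■■□□□
□<■■□□
□□■□■□
□□□□■□
□□■■□□
□□□□□□
□□□□□□

1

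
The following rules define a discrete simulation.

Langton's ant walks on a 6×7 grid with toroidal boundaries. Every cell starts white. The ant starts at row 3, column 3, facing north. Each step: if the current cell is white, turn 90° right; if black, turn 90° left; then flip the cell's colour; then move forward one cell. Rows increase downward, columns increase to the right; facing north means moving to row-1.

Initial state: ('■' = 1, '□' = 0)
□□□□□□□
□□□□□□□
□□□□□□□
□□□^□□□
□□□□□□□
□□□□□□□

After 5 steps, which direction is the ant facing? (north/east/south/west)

0) □□□□□□□
□□□□□□□
□□□□□□□
□□□^□□□
□□□□□□□
□□□□□□□
1) □□□□□□□
□□□□□□□
□□□□□□□
□□□■>□□
□□□□□□□
□□□□□□□
2) □□□□□□□
□□□□□□□
□□□□□□□
□□□■■□□
□□□□v□□
□□□□□□□
3) □□□□□□□
□□□□□□□
□□□□□□□
□□□■■□□
□□□<■□□
□□□□□□□
4) □□□□□□□
□□□□□□□
□□□□□□□
□□□^■□□
□□□■■□□
□□□□□□□
5) □□□□□□□
□□□□□□□
□□□□□□□
□□<□■□□
□□□■■□□
□□□□□□□

west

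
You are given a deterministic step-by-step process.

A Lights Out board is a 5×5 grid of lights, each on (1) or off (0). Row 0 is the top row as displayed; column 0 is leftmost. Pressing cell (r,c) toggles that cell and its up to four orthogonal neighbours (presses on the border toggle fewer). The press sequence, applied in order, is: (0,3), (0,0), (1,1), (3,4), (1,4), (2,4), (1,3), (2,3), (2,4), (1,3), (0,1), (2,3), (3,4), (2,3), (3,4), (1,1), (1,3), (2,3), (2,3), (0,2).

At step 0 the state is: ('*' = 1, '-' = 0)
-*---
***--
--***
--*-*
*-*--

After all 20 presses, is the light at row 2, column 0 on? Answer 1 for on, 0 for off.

k=0  -*---
***--
--***
--*-*
*-*--
k=1  -****
****-
--***
--*-*
*-*--
k=2  *-***
-***-
--***
--*-*
*-*--
k=3  *****
*--*-
-****
--*-*
*-*--
k=4  *****
*--*-
-***-
--**-
*-*-*
k=5  ****-
*---*
-****
--**-
*-*-*
k=6  ****-
*----
-**--
--***
*-*-*
k=7  ***--
*-***
-***-
--***
*-*-*
k=8  ***--
*-*-*
-*--*
--*-*
*-*-*
k=9  ***--
*-*--
-*-*-
--*--
*-*-*
k=10  ****-
*--**
-*---
--*--
*-*-*
k=11  ---*-
**-**
-*---
--*--
*-*-*
k=12  ---*-
**--*
-****
--**-
*-*-*
k=13  ---*-
**--*
-***-
--*-*
*-*--
k=14  ---*-
**-**
-*--*
--***
*-*--
k=15  ---*-
**-**
-*---
--*--
*-*-*
k=16  -*-*-
--***
-----
--*--
*-*-*
k=17  -*---
-----
---*-
--*--
*-*-*
k=18  -*---
---*-
--*-*
--**-
*-*-*
k=19  -*---
-----
---*-
--*--
*-*-*
k=20  --**-
--*--
---*-
--*--
*-*-*

0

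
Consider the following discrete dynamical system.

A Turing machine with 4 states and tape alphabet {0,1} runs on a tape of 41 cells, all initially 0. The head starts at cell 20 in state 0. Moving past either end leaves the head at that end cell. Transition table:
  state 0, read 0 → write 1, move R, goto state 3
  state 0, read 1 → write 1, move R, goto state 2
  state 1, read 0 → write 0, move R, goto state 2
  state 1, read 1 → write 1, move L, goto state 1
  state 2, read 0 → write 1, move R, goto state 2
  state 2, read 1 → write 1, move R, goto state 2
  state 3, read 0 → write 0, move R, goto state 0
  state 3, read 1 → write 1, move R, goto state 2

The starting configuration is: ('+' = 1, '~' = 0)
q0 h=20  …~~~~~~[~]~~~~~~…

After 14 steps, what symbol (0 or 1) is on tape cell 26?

1

0) q0 h=20  …~~~~~~[~]~~~~~~…
1) q3 h=21  …~~~~~+[~]~~~~~~…
2) q0 h=22  …~~~~+~[~]~~~~~~…
3) q3 h=23  …~~~+~+[~]~~~~~~…
4) q0 h=24  …~~+~+~[~]~~~~~~…
5) q3 h=25  …~+~+~+[~]~~~~~~…
6) q0 h=26  …+~+~+~[~]~~~~~~…
7) q3 h=27  …~+~+~+[~]~~~~~~…
8) q0 h=28  …+~+~+~[~]~~~~~~…
9) q3 h=29  …~+~+~+[~]~~~~~~…
10) q0 h=30  …+~+~+~[~]~~~~~~…
11) q3 h=31  …~+~+~+[~]~~~~~~…
12) q0 h=32  …+~+~+~[~]~~~~~~…
13) q3 h=33  …~+~+~+[~]~~~~~~…
14) q0 h=34  …+~+~+~[~]~~~~~~|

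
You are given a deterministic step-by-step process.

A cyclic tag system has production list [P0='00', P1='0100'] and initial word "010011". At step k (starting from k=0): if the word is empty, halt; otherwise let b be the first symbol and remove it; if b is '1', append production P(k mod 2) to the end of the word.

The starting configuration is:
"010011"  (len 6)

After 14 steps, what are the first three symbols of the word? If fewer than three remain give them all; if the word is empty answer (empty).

k=0  "010011"  (len 6)
k=1  "10011"  (len 5)
k=2  "00110100"  (len 8)
k=3  "0110100"  (len 7)
k=4  "110100"  (len 6)
k=5  "1010000"  (len 7)
k=6  "0100000100"  (len 10)
k=7  "100000100"  (len 9)
k=8  "000001000100"  (len 12)
k=9  "00001000100"  (len 11)
k=10  "0001000100"  (len 10)
k=11  "001000100"  (len 9)
k=12  "01000100"  (len 8)
k=13  "1000100"  (len 7)
k=14  "0001000100"  (len 10)

000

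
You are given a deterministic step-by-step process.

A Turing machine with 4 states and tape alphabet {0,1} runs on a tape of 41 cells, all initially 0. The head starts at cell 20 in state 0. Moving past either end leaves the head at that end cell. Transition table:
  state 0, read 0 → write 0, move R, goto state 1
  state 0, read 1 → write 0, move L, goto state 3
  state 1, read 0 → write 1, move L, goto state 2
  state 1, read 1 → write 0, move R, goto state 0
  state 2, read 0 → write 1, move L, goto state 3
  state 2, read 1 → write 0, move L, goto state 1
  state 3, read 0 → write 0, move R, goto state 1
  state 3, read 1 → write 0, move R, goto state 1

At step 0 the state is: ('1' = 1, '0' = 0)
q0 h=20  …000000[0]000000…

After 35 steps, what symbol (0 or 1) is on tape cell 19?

[0] q0 h=20  …000000[0]000000…
[1] q1 h=21  …000000[0]000000…
[2] q2 h=20  …000000[0]100000…
[3] q3 h=19  …000000[0]110000…
[4] q1 h=20  …000000[1]100000…
[5] q0 h=21  …000000[1]000000…
[6] q3 h=20  …000000[0]000000…
[7] q1 h=21  …000000[0]000000…
[8] q2 h=20  …000000[0]100000…
[9] q3 h=19  …000000[0]110000…
[10] q1 h=20  …000000[1]100000…
[11] q0 h=21  …000000[1]000000…
[12] q3 h=20  …000000[0]000000…
[13] q1 h=21  …000000[0]000000…
[14] q2 h=20  …000000[0]100000…
[15] q3 h=19  …000000[0]110000…
[16] q1 h=20  …000000[1]100000…
[17] q0 h=21  …000000[1]000000…
[18] q3 h=20  …000000[0]000000…
[19] q1 h=21  …000000[0]000000…
[20] q2 h=20  …000000[0]100000…
[21] q3 h=19  …000000[0]110000…
[22] q1 h=20  …000000[1]100000…
[23] q0 h=21  …000000[1]000000…
[24] q3 h=20  …000000[0]000000…
[25] q1 h=21  …000000[0]000000…
[26] q2 h=20  …000000[0]100000…
[27] q3 h=19  …000000[0]110000…
[28] q1 h=20  …000000[1]100000…
[29] q0 h=21  …000000[1]000000…
[30] q3 h=20  …000000[0]000000…
[31] q1 h=21  …000000[0]000000…
[32] q2 h=20  …000000[0]100000…
[33] q3 h=19  …000000[0]110000…
[34] q1 h=20  …000000[1]100000…
[35] q0 h=21  …000000[1]000000…

0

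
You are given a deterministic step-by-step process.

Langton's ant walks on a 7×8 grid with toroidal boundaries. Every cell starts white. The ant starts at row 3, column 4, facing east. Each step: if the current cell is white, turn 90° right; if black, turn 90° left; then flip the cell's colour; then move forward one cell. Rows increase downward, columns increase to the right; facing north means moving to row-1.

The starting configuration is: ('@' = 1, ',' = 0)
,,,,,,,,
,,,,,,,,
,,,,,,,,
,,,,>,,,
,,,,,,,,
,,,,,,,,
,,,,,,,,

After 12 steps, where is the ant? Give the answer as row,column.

0) ,,,,,,,,
,,,,,,,,
,,,,,,,,
,,,,>,,,
,,,,,,,,
,,,,,,,,
,,,,,,,,
1) ,,,,,,,,
,,,,,,,,
,,,,,,,,
,,,,@,,,
,,,,v,,,
,,,,,,,,
,,,,,,,,
2) ,,,,,,,,
,,,,,,,,
,,,,,,,,
,,,,@,,,
,,,<@,,,
,,,,,,,,
,,,,,,,,
3) ,,,,,,,,
,,,,,,,,
,,,,,,,,
,,,^@,,,
,,,@@,,,
,,,,,,,,
,,,,,,,,
4) ,,,,,,,,
,,,,,,,,
,,,,,,,,
,,,@>,,,
,,,@@,,,
,,,,,,,,
,,,,,,,,
5) ,,,,,,,,
,,,,,,,,
,,,,^,,,
,,,@,,,,
,,,@@,,,
,,,,,,,,
,,,,,,,,
6) ,,,,,,,,
,,,,,,,,
,,,,@>,,
,,,@,,,,
,,,@@,,,
,,,,,,,,
,,,,,,,,
7) ,,,,,,,,
,,,,,,,,
,,,,@@,,
,,,@,v,,
,,,@@,,,
,,,,,,,,
,,,,,,,,
8) ,,,,,,,,
,,,,,,,,
,,,,@@,,
,,,@<@,,
,,,@@,,,
,,,,,,,,
,,,,,,,,
9) ,,,,,,,,
,,,,,,,,
,,,,^@,,
,,,@@@,,
,,,@@,,,
,,,,,,,,
,,,,,,,,
10) ,,,,,,,,
,,,,,,,,
,,,<,@,,
,,,@@@,,
,,,@@,,,
,,,,,,,,
,,,,,,,,
11) ,,,,,,,,
,,,^,,,,
,,,@,@,,
,,,@@@,,
,,,@@,,,
,,,,,,,,
,,,,,,,,
12) ,,,,,,,,
,,,@>,,,
,,,@,@,,
,,,@@@,,
,,,@@,,,
,,,,,,,,
,,,,,,,,

1,4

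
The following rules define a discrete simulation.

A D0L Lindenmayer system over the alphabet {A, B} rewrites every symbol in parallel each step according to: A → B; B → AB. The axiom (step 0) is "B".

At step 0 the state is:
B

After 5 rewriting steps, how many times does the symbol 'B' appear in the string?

8

gen 0: B
gen 1: AB
gen 2: BAB
gen 3: ABBAB
gen 4: BABABBAB
gen 5: ABBABBABABBAB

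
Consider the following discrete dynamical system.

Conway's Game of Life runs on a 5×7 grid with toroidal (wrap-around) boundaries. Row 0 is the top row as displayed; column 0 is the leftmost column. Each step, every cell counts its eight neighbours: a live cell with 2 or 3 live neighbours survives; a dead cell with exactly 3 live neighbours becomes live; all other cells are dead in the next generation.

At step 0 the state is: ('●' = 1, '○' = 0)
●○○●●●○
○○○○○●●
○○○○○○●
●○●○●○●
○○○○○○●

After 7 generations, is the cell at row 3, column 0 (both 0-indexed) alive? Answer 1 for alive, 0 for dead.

1

[0] ●○○●●●○
○○○○○●●
○○○○○○●
●○●○●○●
○○○○○○●
[1] ●○○○●○○
●○○○○○○
○○○○○○○
●○○○○○●
○●○○○○○
[2] ●●○○○○○
○○○○○○○
●○○○○○●
●○○○○○○
○●○○○○●
[3] ●●○○○○○
○●○○○○●
●○○○○○●
○●○○○○○
○●○○○○●
[4] ○●●○○○●
○●○○○○●
○●○○○○●
○●○○○○●
○●●○○○○
[5] ○○○○○○○
○●○○○●●
○●●○○●●
○●○○○○○
○○○○○○○
[6] ○○○○○○○
○●●○○●●
○●●○○●●
●●●○○○○
○○○○○○○
[7] ○○○○○○○
○●●○○●●
○○○●○●○
●○●○○○●
○●○○○○○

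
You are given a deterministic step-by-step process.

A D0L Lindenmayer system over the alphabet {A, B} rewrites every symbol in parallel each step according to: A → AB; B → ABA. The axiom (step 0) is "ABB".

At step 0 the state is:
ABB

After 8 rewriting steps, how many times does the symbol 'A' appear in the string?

step 0: ABB
step 1: ABABAABA
step 2: ABABAABABAABABABAAB
step 3: ABABAABABAABABABAABABAABABABAABABAABABAABABABA
step 4: ABABAABABAABABABAABABAABABABAABABAABABAABABABAABABAABABABAABABAABABAABABABAABABAABABABAABABAABABABAABABAABABAAB
step 5: ABABAABABAABABABAABABAABABABAABABAABABAABABABAABABAABABABA…ABABAABABAABABABAABABAABABAABABABAABABAABABABAABABAABABABA  (len 268)
step 6: ABABAABABAABABABAABABAABABABAABABAABABAABABABAABABAABABABA…ABABAABABAABABABAABABAABABAABABABAABABAABABABAABABAABABAAB  (len 647)
step 7: ABABAABABAABABABAABABAABABABAABABAABABAABABABAABABAABABABA…ABABAABABAABABABAABABAABABAABABABAABABAABABABAABABAABABABA  (len 1562)
step 8: ABABAABABAABABABAABABAABABABAABABAABABAABABABAABABAABABABA…ABABAABABAABABABAABABAABABAABABABAABABAABABABAABABAABABAAB  (len 3771)

2209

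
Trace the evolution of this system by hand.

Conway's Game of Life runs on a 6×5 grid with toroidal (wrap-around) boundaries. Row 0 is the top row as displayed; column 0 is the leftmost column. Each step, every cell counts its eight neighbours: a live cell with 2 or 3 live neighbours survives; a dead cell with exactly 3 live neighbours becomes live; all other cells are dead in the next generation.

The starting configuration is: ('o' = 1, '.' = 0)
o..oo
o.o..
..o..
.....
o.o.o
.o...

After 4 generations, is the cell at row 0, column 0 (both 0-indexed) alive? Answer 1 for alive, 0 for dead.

0

t=0: o..oo
o.o..
..o..
.....
o.o.o
.o...
t=1: o.ooo
o.o..
.o...
.o.o.
oo...
.oo..
t=2: o...o
o.o..
oo...
.o...
o....
.....
t=3: oo..o
.....
o.o..
.o...
.....
o...o
t=4: .o..o
....o
.o...
.o...
o....
.o..o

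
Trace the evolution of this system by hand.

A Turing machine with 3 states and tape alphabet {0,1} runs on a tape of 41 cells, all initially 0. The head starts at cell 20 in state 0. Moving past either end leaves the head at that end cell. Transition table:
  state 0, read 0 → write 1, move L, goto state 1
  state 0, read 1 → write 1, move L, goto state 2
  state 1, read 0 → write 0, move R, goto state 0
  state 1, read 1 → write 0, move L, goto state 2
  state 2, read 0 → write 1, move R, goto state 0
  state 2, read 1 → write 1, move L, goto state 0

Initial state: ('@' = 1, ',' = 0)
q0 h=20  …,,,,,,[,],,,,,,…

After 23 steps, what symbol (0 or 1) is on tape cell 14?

gen 0: q0 h=20  …,,,,,,[,],,,,,,…
gen 1: q1 h=19  …,,,,,,[,]@,,,,,…
gen 2: q0 h=20  …,,,,,,[@],,,,,,…
gen 3: q2 h=19  …,,,,,,[,]@,,,,,…
gen 4: q0 h=20  …,,,,,@[@],,,,,,…
gen 5: q2 h=19  …,,,,,,[@]@,,,,,…
gen 6: q0 h=18  …,,,,,,[,]@@,,,,…
gen 7: q1 h=17  …,,,,,,[,]@@@,,,…
gen 8: q0 h=18  …,,,,,,[@]@@,,,,…
gen 9: q2 h=17  …,,,,,,[,]@@@,,,…
gen 10: q0 h=18  …,,,,,@[@]@@,,,,…
gen 11: q2 h=17  …,,,,,,[@]@@@,,,…
gen 12: q0 h=16  …,,,,,,[,]@@@@,,…
gen 13: q1 h=15  …,,,,,,[,]@@@@@,…
gen 14: q0 h=16  …,,,,,,[@]@@@@,,…
gen 15: q2 h=15  …,,,,,,[,]@@@@@,…
gen 16: q0 h=16  …,,,,,@[@]@@@@,,…
gen 17: q2 h=15  …,,,,,,[@]@@@@@,…
gen 18: q0 h=14  …,,,,,,[,]@@@@@@…
gen 19: q1 h=13  …,,,,,,[,]@@@@@@…
gen 20: q0 h=14  …,,,,,,[@]@@@@@@…
gen 21: q2 h=13  …,,,,,,[,]@@@@@@…
gen 22: q0 h=14  …,,,,,@[@]@@@@@@…
gen 23: q2 h=13  …,,,,,,[@]@@@@@@…

1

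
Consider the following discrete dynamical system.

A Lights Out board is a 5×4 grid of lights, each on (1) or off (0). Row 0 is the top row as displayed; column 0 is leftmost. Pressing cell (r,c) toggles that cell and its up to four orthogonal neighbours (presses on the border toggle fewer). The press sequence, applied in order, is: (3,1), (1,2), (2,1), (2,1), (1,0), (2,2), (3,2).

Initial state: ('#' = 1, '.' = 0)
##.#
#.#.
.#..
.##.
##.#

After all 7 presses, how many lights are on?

[0] ##.#
#.#.
.#..
.##.
##.#
[1] ##.#
#.#.
....
#...
#..#
[2] ####
##.#
..#.
#...
#..#
[3] ####
#..#
##..
##..
#..#
[4] ####
##.#
..#.
#...
#..#
[5] .###
...#
#.#.
#...
#..#
[6] .###
..##
##.#
#.#.
#..#
[7] .###
..##
####
##.#
#.##

15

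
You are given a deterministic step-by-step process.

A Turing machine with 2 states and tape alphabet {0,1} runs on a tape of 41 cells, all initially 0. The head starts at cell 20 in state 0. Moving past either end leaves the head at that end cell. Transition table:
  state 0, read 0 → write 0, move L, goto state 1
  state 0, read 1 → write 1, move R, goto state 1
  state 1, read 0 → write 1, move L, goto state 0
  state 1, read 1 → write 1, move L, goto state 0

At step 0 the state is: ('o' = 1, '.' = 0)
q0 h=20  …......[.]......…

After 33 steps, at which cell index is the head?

step 0: q0 h=20  …......[.]......…
step 1: q1 h=19  …......[.]......…
step 2: q0 h=18  …......[.]o.....…
step 3: q1 h=17  …......[.].o....…
step 4: q0 h=16  …......[.]o.o...…
step 5: q1 h=15  …......[.].o.o..…
step 6: q0 h=14  …......[.]o.o.o.…
step 7: q1 h=13  …......[.].o.o.o…
step 8: q0 h=12  …......[.]o.o.o.…
step 9: q1 h=11  …......[.].o.o.o…
step 10: q0 h=10  …......[.]o.o.o.…
step 11: q1 h= 9  …......[.].o.o.o…
step 12: q0 h= 8  …......[.]o.o.o.…
step 13: q1 h= 7  …......[.].o.o.o…
step 14: q0 h= 6  |......[.]o.o.o.…
step 15: q1 h= 5  |.....[.].o.o.o…
step 16: q0 h= 4  |....[.]o.o.o.…
step 17: q1 h= 3  |...[.].o.o.o…
step 18: q0 h= 2  |..[.]o.o.o.…
step 19: q1 h= 1  |.[.].o.o.o…
step 20: q0 h= 0  |[.]o.o.o.…
step 21: q1 h= 0  |[.]o.o.o.…
step 22: q0 h= 0  |[o]o.o.o.…
step 23: q1 h= 1  |o[o].o.o.o…
step 24: q0 h= 0  |[o]o.o.o.…
step 25: q1 h= 1  |o[o].o.o.o…
step 26: q0 h= 0  |[o]o.o.o.…
step 27: q1 h= 1  |o[o].o.o.o…
step 28: q0 h= 0  |[o]o.o.o.…
step 29: q1 h= 1  |o[o].o.o.o…
step 30: q0 h= 0  |[o]o.o.o.…
step 31: q1 h= 1  |o[o].o.o.o…
step 32: q0 h= 0  |[o]o.o.o.…
step 33: q1 h= 1  |o[o].o.o.o…

1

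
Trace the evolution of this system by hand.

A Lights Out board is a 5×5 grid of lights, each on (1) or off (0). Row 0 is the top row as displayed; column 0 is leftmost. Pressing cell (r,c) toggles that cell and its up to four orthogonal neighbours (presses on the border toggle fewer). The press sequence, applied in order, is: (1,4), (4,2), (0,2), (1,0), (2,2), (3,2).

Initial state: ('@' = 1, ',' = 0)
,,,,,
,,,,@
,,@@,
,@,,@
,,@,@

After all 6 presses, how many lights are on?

[0] ,,,,,
,,,,@
,,@@,
,@,,@
,,@,@
[1] ,,,,@
,,,@,
,,@@@
,@,,@
,,@,@
[2] ,,,,@
,,,@,
,,@@@
,@@,@
,@,@@
[3] ,@@@@
,,@@,
,,@@@
,@@,@
,@,@@
[4] @@@@@
@@@@,
@,@@@
,@@,@
,@,@@
[5] @@@@@
@@,@,
@@,,@
,@,,@
,@,@@
[6] @@@@@
@@,@,
@@@,@
,,@@@
,@@@@

19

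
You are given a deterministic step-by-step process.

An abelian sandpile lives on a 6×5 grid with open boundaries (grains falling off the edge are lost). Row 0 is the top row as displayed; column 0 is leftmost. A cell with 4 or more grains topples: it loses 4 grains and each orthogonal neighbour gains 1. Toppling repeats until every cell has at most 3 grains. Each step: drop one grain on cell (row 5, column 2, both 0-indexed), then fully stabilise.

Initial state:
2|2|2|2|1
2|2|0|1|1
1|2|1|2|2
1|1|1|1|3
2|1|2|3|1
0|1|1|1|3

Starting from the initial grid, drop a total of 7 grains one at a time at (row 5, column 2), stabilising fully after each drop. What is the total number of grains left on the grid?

gen 0: 2|2|2|2|1
2|2|0|1|1
1|2|1|2|2
1|1|1|1|3
2|1|2|3|1
0|1|1|1|3
gen 1: 2|2|2|2|1
2|2|0|1|1
1|2|1|2|2
1|1|1|1|3
2|1|2|3|1
0|1|2|1|3
gen 2: 2|2|2|2|1
2|2|0|1|1
1|2|1|2|2
1|1|1|1|3
2|1|2|3|1
0|1|3|1|3
gen 3: 2|2|2|2|1
2|2|0|1|1
1|2|1|2|2
1|1|1|1|3
2|1|3|3|1
0|2|0|2|3
gen 4: 2|2|2|2|1
2|2|0|1|1
1|2|1|2|2
1|1|1|1|3
2|1|3|3|1
0|2|1|2|3
gen 5: 2|2|2|2|1
2|2|0|1|1
1|2|1|2|2
1|1|1|1|3
2|1|3|3|1
0|2|2|2|3
gen 6: 2|2|2|2|1
2|2|0|1|1
1|2|1|2|2
1|1|1|1|3
2|1|3|3|1
0|2|3|2|3
gen 7: 2|2|2|2|1
2|2|0|1|1
1|2|1|2|2
1|1|2|2|3
2|2|1|1|3
0|3|2|1|0

47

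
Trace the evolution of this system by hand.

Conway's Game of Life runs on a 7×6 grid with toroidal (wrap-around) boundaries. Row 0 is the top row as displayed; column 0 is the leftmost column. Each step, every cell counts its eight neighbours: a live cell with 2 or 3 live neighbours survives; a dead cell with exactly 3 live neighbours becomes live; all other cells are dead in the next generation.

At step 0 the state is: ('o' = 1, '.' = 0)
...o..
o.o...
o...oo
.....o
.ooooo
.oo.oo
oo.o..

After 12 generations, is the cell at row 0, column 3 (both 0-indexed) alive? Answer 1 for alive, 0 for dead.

1

[0] ...o..
o.o...
o...oo
.....o
.ooooo
.oo.oo
oo.o..
[1] o..o..
oo.oo.
oo..o.
.oo...
.o....
......
oo.o.o
[2] ...o..
...oo.
....o.
..o...
.oo...
.oo...
ooo.oo
[3] oo....
...oo.
....o.
.ooo..
...o..
.....o
o...oo
[4] oo.o..
...ooo
....o.
..ooo.
...oo.
o....o
.o..o.
[5] oo.o..
o.oo.o
..o...
..o..o
..o...
o..o.o
.oo.o.
[6] ......
o..ooo
o.o.oo
.ooo..
oooooo
o..ooo
....o.
[7] ...o..
oo.o..
......
......
......
......
...oo.
[8] ...o..
..o...
......
......
......
......
...oo.
[9] ..ooo.
......
......
......
......
......
...oo.
[10] ..o.o.
...o..
......
......
......
......
..o.o.
[11] ..o.o.
...o..
......
......
......
......
......
[12] ...o..
...o..
......
......
......
......
......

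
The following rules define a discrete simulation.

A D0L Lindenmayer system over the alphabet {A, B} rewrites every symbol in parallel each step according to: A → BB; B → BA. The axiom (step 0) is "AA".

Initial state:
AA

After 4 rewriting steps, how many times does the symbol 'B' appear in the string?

t=0: AA
t=1: BBBB
t=2: BABABABA
t=3: BABBBABBBABBBABB
t=4: BABBBABABABBBABABABBBABABABBBABA

20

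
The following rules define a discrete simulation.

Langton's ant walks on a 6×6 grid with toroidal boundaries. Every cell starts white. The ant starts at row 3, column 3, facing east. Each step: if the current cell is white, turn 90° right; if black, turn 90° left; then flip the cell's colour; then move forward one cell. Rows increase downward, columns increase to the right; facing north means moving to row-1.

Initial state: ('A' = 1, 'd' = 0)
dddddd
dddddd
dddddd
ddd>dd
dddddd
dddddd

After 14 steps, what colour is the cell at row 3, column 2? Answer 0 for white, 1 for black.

1

[0] dddddd
dddddd
dddddd
ddd>dd
dddddd
dddddd
[1] dddddd
dddddd
dddddd
dddAdd
dddvdd
dddddd
[2] dddddd
dddddd
dddddd
dddAdd
dd<Add
dddddd
[3] dddddd
dddddd
dddddd
dd^Add
ddAAdd
dddddd
[4] dddddd
dddddd
dddddd
ddA>dd
ddAAdd
dddddd
[5] dddddd
dddddd
ddd^dd
ddAddd
ddAAdd
dddddd
[6] dddddd
dddddd
dddA>d
ddAddd
ddAAdd
dddddd
[7] dddddd
dddddd
dddAAd
ddAdvd
ddAAdd
dddddd
[8] dddddd
dddddd
dddAAd
ddA<Ad
ddAAdd
dddddd
[9] dddddd
dddddd
ddd^Ad
ddAAAd
ddAAdd
dddddd
[10] dddddd
dddddd
dd<dAd
ddAAAd
ddAAdd
dddddd
[11] dddddd
dd^ddd
ddAdAd
ddAAAd
ddAAdd
dddddd
[12] dddddd
ddA>dd
ddAdAd
ddAAAd
ddAAdd
dddddd
[13] dddddd
ddAAdd
ddAvAd
ddAAAd
ddAAdd
dddddd
[14] dddddd
ddAAdd
dd<AAd
ddAAAd
ddAAdd
dddddd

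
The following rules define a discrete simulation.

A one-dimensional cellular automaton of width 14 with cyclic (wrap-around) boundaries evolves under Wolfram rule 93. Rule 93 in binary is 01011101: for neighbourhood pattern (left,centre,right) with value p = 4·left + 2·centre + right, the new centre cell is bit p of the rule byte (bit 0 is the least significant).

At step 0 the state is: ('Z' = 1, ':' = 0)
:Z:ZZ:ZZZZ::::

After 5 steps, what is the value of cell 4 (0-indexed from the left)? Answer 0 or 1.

1

step 0: :Z:ZZ:ZZZZ::::
step 1: :Z:ZZ:Z::ZZZZZ
step 2: :Z:ZZ:ZZ:Z:::Z
step 3: :Z:ZZ:ZZ:ZZZ:Z
step 4: :Z:ZZ:ZZ:Z:Z:Z
step 5: :Z:ZZ:ZZ:Z:Z:Z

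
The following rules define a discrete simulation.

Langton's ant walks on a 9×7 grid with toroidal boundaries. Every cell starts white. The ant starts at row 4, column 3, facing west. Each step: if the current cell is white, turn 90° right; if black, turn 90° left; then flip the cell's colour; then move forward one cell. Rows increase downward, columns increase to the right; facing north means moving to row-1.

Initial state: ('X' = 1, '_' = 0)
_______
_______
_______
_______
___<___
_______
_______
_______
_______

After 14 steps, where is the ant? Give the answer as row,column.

5,4

0) _______
_______
_______
_______
___<___
_______
_______
_______
_______
1) _______
_______
_______
___^___
___X___
_______
_______
_______
_______
2) _______
_______
_______
___X>__
___X___
_______
_______
_______
_______
3) _______
_______
_______
___XX__
___Xv__
_______
_______
_______
_______
4) _______
_______
_______
___XX__
___<X__
_______
_______
_______
_______
5) _______
_______
_______
___XX__
____X__
___v___
_______
_______
_______
6) _______
_______
_______
___XX__
____X__
__<X___
_______
_______
_______
7) _______
_______
_______
___XX__
__^_X__
__XX___
_______
_______
_______
8) _______
_______
_______
___XX__
__X>X__
__XX___
_______
_______
_______
9) _______
_______
_______
___XX__
__XXX__
__Xv___
_______
_______
_______
10) _______
_______
_______
___XX__
__XXX__
__X_>__
_______
_______
_______
11) _______
_______
_______
___XX__
__XXX__
__X_X__
____v__
_______
_______
12) _______
_______
_______
___XX__
__XXX__
__X_X__
___<X__
_______
_______
13) _______
_______
_______
___XX__
__XXX__
__X^X__
___XX__
_______
_______
14) _______
_______
_______
___XX__
__XXX__
__XX>__
___XX__
_______
_______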